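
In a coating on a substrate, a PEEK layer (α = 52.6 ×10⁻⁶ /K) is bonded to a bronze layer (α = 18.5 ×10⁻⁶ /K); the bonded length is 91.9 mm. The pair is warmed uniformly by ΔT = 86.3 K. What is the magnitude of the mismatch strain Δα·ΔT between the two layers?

2.94×10⁻³

Δα = |52.6 − 18.5|×10⁻⁶/K = 34.1×10⁻⁶/K.
Mismatch strain = Δα·ΔT = 34.1×10⁻⁶ × 86.3 = 2.94×10⁻³.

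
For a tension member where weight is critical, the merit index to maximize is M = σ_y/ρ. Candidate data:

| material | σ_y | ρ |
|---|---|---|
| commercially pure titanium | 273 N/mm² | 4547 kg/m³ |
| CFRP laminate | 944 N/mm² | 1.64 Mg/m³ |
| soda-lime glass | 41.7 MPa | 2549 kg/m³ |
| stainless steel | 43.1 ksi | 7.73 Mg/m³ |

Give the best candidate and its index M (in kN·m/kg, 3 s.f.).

CFRP laminate, M = 576 kN·m/kg

After converting to SI:
  commercially pure titanium: σ_y = 273.0 MPa, ρ = 4547 kg/m³
  CFRP laminate: σ_y = 944.0 MPa, ρ = 1640 kg/m³
  soda-lime glass: σ_y = 41.70 MPa, ρ = 2549 kg/m³
  stainless steel: σ_y = 297.2 MPa, ρ = 7730 kg/m³
  CFRP laminate: M = 576 kN·m/kg
  commercially pure titanium: M = 60.0 kN·m/kg
  stainless steel: M = 38.4 kN·m/kg
  soda-lime glass: M = 16.4 kN·m/kg
CFRP laminate has the largest M.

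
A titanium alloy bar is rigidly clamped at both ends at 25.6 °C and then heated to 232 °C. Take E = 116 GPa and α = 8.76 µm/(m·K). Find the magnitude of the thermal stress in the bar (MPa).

ΔT = 206.4 K. Constrained thermal stress σ = E·α·ΔT = 116.0×10³ MPa × 8.76×10⁻⁶ × 206.4 = 210 MPa (compressive).

210 MPa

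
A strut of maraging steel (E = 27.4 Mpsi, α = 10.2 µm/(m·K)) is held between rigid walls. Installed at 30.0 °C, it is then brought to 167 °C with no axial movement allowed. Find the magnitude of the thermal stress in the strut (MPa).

264 MPa

E = 27.4 Mpsi = 188.9 GPa.
ΔT = 137.0 K. Constrained thermal stress σ = E·α·ΔT = 188.9×10³ MPa × 10.2×10⁻⁶ × 137.0 = 264 MPa (compressive).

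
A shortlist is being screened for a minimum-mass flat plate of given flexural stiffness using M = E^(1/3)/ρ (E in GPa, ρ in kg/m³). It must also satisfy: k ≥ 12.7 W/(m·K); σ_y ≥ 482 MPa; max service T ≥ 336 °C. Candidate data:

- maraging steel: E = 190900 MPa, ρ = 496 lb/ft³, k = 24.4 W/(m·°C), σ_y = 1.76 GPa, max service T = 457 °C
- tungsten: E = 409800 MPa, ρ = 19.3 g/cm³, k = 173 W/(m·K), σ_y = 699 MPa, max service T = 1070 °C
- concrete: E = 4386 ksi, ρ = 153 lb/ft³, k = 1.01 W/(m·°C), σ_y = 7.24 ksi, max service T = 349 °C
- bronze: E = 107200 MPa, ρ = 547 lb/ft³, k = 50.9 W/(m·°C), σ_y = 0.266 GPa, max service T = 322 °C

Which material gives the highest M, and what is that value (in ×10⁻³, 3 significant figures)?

maraging steel, M = 0.725×10⁻³

Screen on constraints: k ≥ 12.7 W/(m·K); σ_y ≥ 482 MPa; max service T ≥ 336 °C. Survivors: maraging steel, tungsten.
Normalizing units and computing the index:
  maraging steel: E = 190.9 GPa, ρ = 7945 kg/m³
  tungsten: E = 409.8 GPa, ρ = 19300 kg/m³
  maraging steel: M = 0.725×10⁻³
  tungsten: M = 0.385×10⁻³
Maraging steel ranks first.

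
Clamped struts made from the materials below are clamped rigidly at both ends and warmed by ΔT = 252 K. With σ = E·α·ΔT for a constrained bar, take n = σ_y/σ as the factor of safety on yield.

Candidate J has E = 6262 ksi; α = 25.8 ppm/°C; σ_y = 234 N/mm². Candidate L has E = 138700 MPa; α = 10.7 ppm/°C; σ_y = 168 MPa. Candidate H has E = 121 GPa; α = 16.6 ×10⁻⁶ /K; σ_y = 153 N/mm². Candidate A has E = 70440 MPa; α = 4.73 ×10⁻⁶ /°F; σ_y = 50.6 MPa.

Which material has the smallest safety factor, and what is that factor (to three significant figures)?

candidate H, n = 0.302

With everything in SI (GPa, ×10⁻⁶/K, MPa):
  candidate J: E = 43.17, α = 25.8, σ_y = 234.0 → σ = 281 MPa, n = 0.834
  candidate L: E = 138.7, α = 10.7, σ_y = 168.0 → σ = 374 MPa, n = 0.449
  candidate H: E = 121.0, α = 16.6, σ_y = 153.0 → σ = 506 MPa, n = 0.302
  candidate A: E = 70.44, α = 8.51, σ_y = 50.60 → σ = 151 MPa, n = 0.335
Smallest n: candidate H with n = 0.302.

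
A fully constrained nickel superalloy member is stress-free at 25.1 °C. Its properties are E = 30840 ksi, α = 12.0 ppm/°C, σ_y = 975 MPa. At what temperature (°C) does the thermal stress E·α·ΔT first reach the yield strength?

407 °C

E = 30840 ksi = 212.6 GPa.
E·α·ΔT = 975.0 MPa ⇒ ΔT = 975.0 / (212.6×10³ × 12.0×10⁻⁶) = 382.1 K.
T = 25.1 + 382.1 = 407.2 °C.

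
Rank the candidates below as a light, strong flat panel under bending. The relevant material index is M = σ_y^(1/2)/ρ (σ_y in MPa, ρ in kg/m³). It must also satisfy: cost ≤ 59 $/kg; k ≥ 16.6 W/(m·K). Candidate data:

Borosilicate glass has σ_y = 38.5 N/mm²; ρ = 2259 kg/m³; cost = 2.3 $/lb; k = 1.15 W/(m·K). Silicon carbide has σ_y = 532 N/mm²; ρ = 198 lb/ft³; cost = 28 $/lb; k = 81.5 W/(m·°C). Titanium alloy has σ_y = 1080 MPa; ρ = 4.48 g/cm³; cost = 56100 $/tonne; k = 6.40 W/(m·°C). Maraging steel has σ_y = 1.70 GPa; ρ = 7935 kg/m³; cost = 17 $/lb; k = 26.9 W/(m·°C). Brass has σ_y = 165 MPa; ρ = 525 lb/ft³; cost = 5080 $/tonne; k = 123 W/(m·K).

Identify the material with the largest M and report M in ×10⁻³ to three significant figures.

Screen on constraints: cost ≤ 59 $/kg; k ≥ 16.6 W/(m·K). Survivors: maraging steel, brass.
Convert each candidate to consistent units, then evaluate M:
  maraging steel: σ_y = 1700 MPa, ρ = 7935 kg/m³
  brass: σ_y = 165.0 MPa, ρ = 8410 kg/m³
  maraging steel: M = 5.20×10⁻³
  brass: M = 1.53×10⁻³
Maraging steel ranks first.

maraging steel, M = 5.20×10⁻³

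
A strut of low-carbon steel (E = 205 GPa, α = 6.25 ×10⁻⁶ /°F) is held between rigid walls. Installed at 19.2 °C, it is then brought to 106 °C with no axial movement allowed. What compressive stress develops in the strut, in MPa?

200 MPa

α = 6.25×10⁻⁶/°F × 9/5 = 11.2×10⁻⁶/K.
ΔT = 86.80 K. Constrained thermal stress σ = E·α·ΔT = 205.0×10³ MPa × 11.2×10⁻⁶ × 86.80 = 200 MPa (compressive).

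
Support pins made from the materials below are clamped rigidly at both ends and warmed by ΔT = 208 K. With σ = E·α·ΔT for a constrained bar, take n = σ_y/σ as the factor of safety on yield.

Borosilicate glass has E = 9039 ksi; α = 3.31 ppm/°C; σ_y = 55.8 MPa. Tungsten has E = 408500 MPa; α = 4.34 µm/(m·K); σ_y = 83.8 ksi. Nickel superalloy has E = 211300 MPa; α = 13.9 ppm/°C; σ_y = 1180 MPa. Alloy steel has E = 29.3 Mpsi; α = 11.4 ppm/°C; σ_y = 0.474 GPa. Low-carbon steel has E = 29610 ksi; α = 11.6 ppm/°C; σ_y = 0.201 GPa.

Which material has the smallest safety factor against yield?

Per material, after unit conversion:
  borosilicate glass: E = 62.32, α = 3.31, σ_y = 55.80 → σ = 42.9 MPa, n = 1.30
  tungsten: E = 408.5, α = 4.34, σ_y = 577.8 → σ = 369 MPa, n = 1.57
  nickel superalloy: E = 211.3, α = 13.9, σ_y = 1180 → σ = 611 MPa, n = 1.93
  alloy steel: E = 202.0, α = 11.4, σ_y = 474.0 → σ = 479 MPa, n = 0.990
  low-carbon steel: E = 204.2, α = 11.6, σ_y = 201.0 → σ = 493 MPa, n = 0.408
Smallest n: low-carbon steel with n = 0.408.

low-carbon steel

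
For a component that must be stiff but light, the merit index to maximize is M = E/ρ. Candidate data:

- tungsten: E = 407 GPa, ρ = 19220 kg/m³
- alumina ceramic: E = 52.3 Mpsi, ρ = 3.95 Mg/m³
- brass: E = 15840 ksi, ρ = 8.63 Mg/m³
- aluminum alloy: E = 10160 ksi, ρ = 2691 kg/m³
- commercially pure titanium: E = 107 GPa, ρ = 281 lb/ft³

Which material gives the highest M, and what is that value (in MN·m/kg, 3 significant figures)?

alumina ceramic, M = 91.3 MN·m/kg

In SI units:
  tungsten: E = 407.0 GPa, ρ = 19220 kg/m³
  alumina ceramic: E = 360.6 GPa, ρ = 3950 kg/m³
  brass: E = 109.2 GPa, ρ = 8630 kg/m³
  aluminum alloy: E = 70.05 GPa, ρ = 2691 kg/m³
  commercially pure titanium: E = 107.0 GPa, ρ = 4501 kg/m³
  alumina ceramic: M = 91.3 MN·m/kg
  aluminum alloy: M = 26.0 MN·m/kg
  commercially pure titanium: M = 23.8 MN·m/kg
  tungsten: M = 21.2 MN·m/kg
  brass: M = 12.7 MN·m/kg
Alumina ceramic has the largest M.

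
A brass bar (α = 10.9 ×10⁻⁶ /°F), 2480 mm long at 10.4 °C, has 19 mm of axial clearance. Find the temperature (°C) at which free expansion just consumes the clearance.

α = 10.9×10⁻⁶/°F × 9/5 = 19.6×10⁻⁶/K.
α·L₀·ΔT = 19.0 mm ⇒ ΔT = 19.0 / (19.6×10⁻⁶ × 2480.0) = 390.5 K.
T = 10.4 + 390.5 = 400.9 °C.

401 °C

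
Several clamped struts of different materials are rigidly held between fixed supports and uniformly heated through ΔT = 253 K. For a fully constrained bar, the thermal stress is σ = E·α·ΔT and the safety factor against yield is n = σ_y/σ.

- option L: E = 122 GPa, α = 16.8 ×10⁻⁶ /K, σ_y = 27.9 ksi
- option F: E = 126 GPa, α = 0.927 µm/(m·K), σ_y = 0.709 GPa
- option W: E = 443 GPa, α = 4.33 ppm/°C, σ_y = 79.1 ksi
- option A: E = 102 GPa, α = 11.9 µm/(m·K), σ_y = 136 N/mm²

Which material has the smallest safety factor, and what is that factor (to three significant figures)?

Per material, after unit conversion:
  option L: E = 122.0, α = 16.8, σ_y = 192.4 → σ = 519 MPa, n = 0.371
  option F: E = 126.0, α = 0.927, σ_y = 709.0 → σ = 29.6 MPa, n = 24.0
  option W: E = 443.0, α = 4.33, σ_y = 545.4 → σ = 485 MPa, n = 1.12
  option A: E = 102.0, α = 11.9, σ_y = 136.0 → σ = 307 MPa, n = 0.443
Smallest n: option L with n = 0.371.

option L, n = 0.371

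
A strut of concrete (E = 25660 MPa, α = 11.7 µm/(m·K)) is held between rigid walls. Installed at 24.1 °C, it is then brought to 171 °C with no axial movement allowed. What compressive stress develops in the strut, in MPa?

44.1 MPa

E = 25660 MPa = 25.66 GPa.
ΔT = 146.9 K. Constrained thermal stress σ = E·α·ΔT = 25.66×10³ MPa × 11.7×10⁻⁶ × 146.9 = 44.1 MPa (compressive).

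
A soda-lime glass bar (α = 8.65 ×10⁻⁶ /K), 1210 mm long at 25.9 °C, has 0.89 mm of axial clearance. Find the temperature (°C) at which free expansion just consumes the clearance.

111 °C

α·L₀·ΔT = 0.89 mm ⇒ ΔT = 0.89 / (8.65×10⁻⁶ × 1210.0) = 85.03 K.
T = 25.9 + 85.03 = 110.9 °C.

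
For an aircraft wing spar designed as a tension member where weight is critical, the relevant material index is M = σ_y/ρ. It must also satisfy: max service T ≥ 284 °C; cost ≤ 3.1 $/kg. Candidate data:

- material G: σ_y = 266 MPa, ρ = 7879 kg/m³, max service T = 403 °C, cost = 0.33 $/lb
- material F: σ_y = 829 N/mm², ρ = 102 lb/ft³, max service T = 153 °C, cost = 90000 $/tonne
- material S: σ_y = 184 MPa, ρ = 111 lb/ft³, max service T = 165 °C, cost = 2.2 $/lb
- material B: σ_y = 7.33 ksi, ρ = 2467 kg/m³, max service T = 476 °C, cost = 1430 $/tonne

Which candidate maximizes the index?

material G

Screen on constraints: max service T ≥ 284 °C; cost ≤ 3.1 $/kg. Survivors: material G, material B.
Normalizing units and computing the index:
  material G: σ_y = 266.0 MPa, ρ = 7879 kg/m³
  material B: σ_y = 50.54 MPa, ρ = 2467 kg/m³
  material G: M = 33.8 kN·m/kg
  material B: M = 20.5 kN·m/kg
The maximum is for material G.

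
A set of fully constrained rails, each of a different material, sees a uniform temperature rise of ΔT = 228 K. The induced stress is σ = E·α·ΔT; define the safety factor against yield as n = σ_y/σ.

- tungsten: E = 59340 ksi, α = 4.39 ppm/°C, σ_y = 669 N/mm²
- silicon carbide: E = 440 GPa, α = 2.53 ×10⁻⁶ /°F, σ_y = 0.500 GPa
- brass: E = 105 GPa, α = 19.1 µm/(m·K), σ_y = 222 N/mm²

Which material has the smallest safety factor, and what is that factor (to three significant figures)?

Converting E to GPa, α to ×10⁻⁶/K, σ_y to MPa, then σ and n for each:
  tungsten: E = 409.1, α = 4.39, σ_y = 669.0 → σ = 410 MPa, n = 1.63
  silicon carbide: E = 440.0, α = 4.55, σ_y = 500.0 → σ = 457 MPa, n = 1.09
  brass: E = 105.0, α = 19.1, σ_y = 222.0 → σ = 457 MPa, n = 0.486
Brass has the lowest safety factor, n = 0.486.

brass, n = 0.486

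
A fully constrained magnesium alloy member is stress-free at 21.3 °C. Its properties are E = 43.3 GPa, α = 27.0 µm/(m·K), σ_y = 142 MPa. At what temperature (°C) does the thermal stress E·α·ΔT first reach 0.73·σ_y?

E·α·ΔT = 103.7 MPa ⇒ ΔT = 103.7 / (43.30×10³ × 27.0×10⁻⁶) = 88.67 K.
T = 21.3 + 88.67 = 110.0 °C.

110 °C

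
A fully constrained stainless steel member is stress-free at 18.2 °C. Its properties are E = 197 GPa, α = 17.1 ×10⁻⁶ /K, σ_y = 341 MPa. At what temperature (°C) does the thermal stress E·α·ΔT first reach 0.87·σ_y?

E·α·ΔT = 296.7 MPa ⇒ ΔT = 296.7 / (197.0×10³ × 17.1×10⁻⁶) = 88.07 K.
T = 18.2 + 88.07 = 106.3 °C.

106 °C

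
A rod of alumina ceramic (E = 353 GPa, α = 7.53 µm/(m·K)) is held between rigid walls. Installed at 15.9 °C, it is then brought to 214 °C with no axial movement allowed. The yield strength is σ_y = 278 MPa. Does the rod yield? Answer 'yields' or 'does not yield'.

ΔT = 198.1 K. Constrained thermal stress σ = E·α·ΔT = 353.0×10³ MPa × 7.53×10⁻⁶ × 198.1 = 527 MPa (compressive).
Compare to σ_y = 278 MPa: σ ≥ σ_y, so it yields.

yields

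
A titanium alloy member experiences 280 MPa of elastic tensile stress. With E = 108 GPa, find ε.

ε = σ/E = 280 / 108000 = 2.59×10⁻³.

2.59×10⁻³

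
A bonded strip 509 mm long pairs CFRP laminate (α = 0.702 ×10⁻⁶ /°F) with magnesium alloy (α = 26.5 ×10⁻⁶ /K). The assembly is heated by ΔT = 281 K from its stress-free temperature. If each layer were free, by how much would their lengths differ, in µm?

CFRP laminate: α = 0.702×10⁻⁶/°F × 9/5 = 1.26×10⁻⁶/K.
Δα = |1.26 − 26.5|×10⁻⁶/K = 25.2×10⁻⁶/K.
ΔL_mismatch = Δα·L·ΔT = 25.2×10⁻⁶ × 509.0 mm × 281.0 K = 3610 µm.

3610 µm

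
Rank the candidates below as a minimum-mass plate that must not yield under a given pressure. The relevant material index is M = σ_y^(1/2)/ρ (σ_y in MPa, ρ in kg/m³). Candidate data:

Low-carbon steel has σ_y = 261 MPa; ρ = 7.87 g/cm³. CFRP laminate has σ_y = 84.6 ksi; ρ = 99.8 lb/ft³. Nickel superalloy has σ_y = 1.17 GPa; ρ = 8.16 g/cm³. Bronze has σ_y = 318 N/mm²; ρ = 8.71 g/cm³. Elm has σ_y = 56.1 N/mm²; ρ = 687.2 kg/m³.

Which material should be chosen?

Normalizing units and computing the index:
  low-carbon steel: σ_y = 261.0 MPa, ρ = 7870 kg/m³
  CFRP laminate: σ_y = 583.3 MPa, ρ = 1599 kg/m³
  nickel superalloy: σ_y = 1170 MPa, ρ = 8160 kg/m³
  bronze: σ_y = 318.0 MPa, ρ = 8710 kg/m³
  elm: σ_y = 56.10 MPa, ρ = 687.2 kg/m³
  CFRP laminate: M = 15.1×10⁻³
  elm: M = 10.9×10⁻³
  nickel superalloy: M = 4.19×10⁻³
  low-carbon steel: M = 2.05×10⁻³
  bronze: M = 2.05×10⁻³
CFRP laminate has the largest M.

CFRP laminate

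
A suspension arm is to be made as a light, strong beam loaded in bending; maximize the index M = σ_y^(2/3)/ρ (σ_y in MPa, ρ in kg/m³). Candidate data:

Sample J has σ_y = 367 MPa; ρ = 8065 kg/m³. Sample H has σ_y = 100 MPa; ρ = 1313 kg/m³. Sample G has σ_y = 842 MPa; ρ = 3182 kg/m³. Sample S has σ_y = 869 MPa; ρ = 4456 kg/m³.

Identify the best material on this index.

Per-candidate index values:
  sample G: M = 28.0×10⁻³
  sample S: M = 20.4×10⁻³
  sample H: M = 16.4×10⁻³
  sample J: M = 6.36×10⁻³
The maximum is for sample G.

sample G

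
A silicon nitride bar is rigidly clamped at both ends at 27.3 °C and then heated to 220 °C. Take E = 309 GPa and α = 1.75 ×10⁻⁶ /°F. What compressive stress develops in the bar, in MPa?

188 MPa

α = 1.75×10⁻⁶/°F × 9/5 = 3.15×10⁻⁶/K.
ΔT = 192.7 K. Constrained thermal stress σ = E·α·ΔT = 309.0×10³ MPa × 3.15×10⁻⁶ × 192.7 = 188 MPa (compressive).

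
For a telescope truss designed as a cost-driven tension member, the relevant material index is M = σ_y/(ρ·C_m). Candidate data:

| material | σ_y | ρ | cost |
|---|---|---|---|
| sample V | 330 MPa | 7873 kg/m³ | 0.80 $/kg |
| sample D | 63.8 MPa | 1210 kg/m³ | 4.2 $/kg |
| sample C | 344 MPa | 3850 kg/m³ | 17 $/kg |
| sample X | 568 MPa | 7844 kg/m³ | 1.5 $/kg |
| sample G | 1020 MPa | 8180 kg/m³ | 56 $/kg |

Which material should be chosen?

Computing M directly (units already consistent):
  sample V: M = 52.4 kN·m per $
  sample X: M = 48.3 kN·m per $
  sample D: M = 12.6 kN·m per $
  sample C: M = 5.26 kN·m per $
  sample G: M = 2.23 kN·m per $
Highest index: sample V.

sample V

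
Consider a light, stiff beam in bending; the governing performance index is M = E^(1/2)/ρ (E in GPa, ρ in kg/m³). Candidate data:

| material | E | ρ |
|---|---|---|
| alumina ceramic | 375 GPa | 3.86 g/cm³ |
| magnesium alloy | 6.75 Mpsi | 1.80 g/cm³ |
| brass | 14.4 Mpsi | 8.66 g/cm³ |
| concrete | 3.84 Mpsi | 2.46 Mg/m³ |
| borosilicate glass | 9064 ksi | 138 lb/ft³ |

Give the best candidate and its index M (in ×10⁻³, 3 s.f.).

Putting every candidate on a common basis:
  alumina ceramic: E = 375.0 GPa, ρ = 3860 kg/m³
  magnesium alloy: E = 46.54 GPa, ρ = 1800 kg/m³
  brass: E = 99.28 GPa, ρ = 8660 kg/m³
  concrete: E = 26.48 GPa, ρ = 2460 kg/m³
  borosilicate glass: E = 62.49 GPa, ρ = 2211 kg/m³
  alumina ceramic: M = 5.02×10⁻³
  magnesium alloy: M = 3.79×10⁻³
  borosilicate glass: M = 3.58×10⁻³
  concrete: M = 2.09×10⁻³
  brass: M = 1.15×10⁻³
Alumina ceramic ranks first.

alumina ceramic, M = 5.02×10⁻³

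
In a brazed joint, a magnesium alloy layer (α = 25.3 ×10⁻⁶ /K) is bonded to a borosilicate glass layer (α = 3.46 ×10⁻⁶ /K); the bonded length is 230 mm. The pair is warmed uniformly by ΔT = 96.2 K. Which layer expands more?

magnesium alloy

α(magnesium alloy) = 25.3×10⁻⁶/K vs α(borosilicate glass) = 3.46×10⁻⁶/K.
Higher α expands more for the same ΔT: magnesium alloy.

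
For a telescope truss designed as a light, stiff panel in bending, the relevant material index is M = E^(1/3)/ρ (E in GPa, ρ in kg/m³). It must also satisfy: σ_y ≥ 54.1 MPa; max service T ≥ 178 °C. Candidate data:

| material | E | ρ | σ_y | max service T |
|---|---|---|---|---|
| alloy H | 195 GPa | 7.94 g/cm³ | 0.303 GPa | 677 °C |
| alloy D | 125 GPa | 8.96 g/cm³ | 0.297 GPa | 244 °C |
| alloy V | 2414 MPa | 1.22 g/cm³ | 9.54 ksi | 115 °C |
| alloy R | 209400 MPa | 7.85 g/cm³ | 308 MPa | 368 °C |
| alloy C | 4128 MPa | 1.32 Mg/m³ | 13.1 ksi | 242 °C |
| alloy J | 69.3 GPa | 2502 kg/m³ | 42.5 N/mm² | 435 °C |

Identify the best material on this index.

alloy C

Screen on constraints: σ_y ≥ 54.1 MPa; max service T ≥ 178 °C. Survivors: alloy H, alloy D, alloy R, alloy C.
After converting to SI:
  alloy H: E = 195.0 GPa, ρ = 7940 kg/m³
  alloy D: E = 125.0 GPa, ρ = 8960 kg/m³
  alloy R: E = 209.4 GPa, ρ = 7850 kg/m³
  alloy C: E = 4.128 GPa, ρ = 1320 kg/m³
  alloy C: M = 1.22×10⁻³
  alloy R: M = 0.756×10⁻³
  alloy H: M = 0.730×10⁻³
  alloy D: M = 0.558×10⁻³
The maximum is for alloy C.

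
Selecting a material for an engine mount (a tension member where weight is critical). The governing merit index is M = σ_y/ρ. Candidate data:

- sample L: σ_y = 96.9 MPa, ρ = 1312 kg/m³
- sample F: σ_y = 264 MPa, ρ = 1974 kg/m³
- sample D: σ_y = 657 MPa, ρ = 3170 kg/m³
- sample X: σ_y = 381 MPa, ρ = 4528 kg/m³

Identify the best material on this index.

Computing M directly (units already consistent):
  sample D: M = 207 kN·m/kg
  sample F: M = 134 kN·m/kg
  sample X: M = 84.1 kN·m/kg
  sample L: M = 73.9 kN·m/kg
Sample D has the largest M.

sample D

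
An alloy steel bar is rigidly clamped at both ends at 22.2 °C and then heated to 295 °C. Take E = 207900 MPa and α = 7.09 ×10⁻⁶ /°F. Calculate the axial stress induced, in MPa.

724 MPa

E = 207900 MPa = 207.9 GPa.
α = 7.09×10⁻⁶/°F × 9/5 = 12.8×10⁻⁶/K.
ΔT = 272.8 K. Constrained thermal stress σ = E·α·ΔT = 207.9×10³ MPa × 12.8×10⁻⁶ × 272.8 = 724 MPa (compressive).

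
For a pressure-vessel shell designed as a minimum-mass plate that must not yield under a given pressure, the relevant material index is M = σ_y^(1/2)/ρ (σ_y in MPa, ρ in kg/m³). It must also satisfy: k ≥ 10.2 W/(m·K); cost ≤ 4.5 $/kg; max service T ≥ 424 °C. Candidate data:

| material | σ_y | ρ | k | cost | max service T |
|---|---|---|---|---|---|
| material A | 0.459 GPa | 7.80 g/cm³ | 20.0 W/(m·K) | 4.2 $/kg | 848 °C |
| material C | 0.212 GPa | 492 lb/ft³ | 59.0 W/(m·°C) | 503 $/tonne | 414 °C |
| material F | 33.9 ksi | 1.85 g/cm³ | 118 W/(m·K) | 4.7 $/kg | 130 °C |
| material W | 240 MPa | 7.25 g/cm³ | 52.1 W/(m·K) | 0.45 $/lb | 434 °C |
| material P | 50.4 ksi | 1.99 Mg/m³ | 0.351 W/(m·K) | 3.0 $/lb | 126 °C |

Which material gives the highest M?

material A

Screen on constraints: k ≥ 10.2 W/(m·K); cost ≤ 4.5 $/kg; max service T ≥ 424 °C. Survivors: material A, material W.
After converting to SI:
  material A: σ_y = 459.0 MPa, ρ = 7800 kg/m³
  material W: σ_y = 240.0 MPa, ρ = 7250 kg/m³
  material A: M = 2.75×10⁻³
  material W: M = 2.14×10⁻³
Material A ranks first.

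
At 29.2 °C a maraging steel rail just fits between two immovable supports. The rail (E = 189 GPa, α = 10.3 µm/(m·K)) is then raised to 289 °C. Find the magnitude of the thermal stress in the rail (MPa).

ΔT = 259.8 K. Constrained thermal stress σ = E·α·ΔT = 189.0×10³ MPa × 10.3×10⁻⁶ × 259.8 = 506 MPa (compressive).

506 MPa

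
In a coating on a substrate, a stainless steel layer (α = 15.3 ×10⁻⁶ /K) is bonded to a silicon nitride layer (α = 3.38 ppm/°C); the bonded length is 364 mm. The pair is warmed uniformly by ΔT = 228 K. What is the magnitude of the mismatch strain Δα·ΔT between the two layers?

2.72×10⁻³

Δα = |15.3 − 3.38|×10⁻⁶/K = 11.9×10⁻⁶/K.
Mismatch strain = Δα·ΔT = 11.9×10⁻⁶ × 228.0 = 2.72×10⁻³.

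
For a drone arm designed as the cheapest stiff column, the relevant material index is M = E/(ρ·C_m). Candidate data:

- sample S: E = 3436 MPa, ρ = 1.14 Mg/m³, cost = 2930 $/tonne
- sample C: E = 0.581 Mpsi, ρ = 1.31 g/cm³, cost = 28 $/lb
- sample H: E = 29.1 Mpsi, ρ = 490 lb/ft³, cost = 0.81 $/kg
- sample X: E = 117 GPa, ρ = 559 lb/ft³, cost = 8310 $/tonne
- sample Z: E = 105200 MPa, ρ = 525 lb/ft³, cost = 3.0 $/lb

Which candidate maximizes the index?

sample H

In SI units:
  sample S: E = 3.436 GPa, ρ = 1140 kg/m³, cost = 2.930 $/kg
  sample C: E = 4.006 GPa, ρ = 1310 kg/m³, cost = 61.73 $/kg
  sample H: E = 200.6 GPa, ρ = 7849 kg/m³, cost = 0.8100 $/kg
  sample X: E = 117.0 GPa, ρ = 8954 kg/m³, cost = 8.310 $/kg
  sample Z: E = 105.2 GPa, ρ = 8410 kg/m³, cost = 6.614 $/kg
  sample H: M = 31.6 MN·m per $
  sample Z: M = 1.89 MN·m per $
  sample X: M = 1.57 MN·m per $
  sample S: M = 1.03 MN·m per $
  sample C: M = 0.0495 MN·m per $
Highest index: sample H.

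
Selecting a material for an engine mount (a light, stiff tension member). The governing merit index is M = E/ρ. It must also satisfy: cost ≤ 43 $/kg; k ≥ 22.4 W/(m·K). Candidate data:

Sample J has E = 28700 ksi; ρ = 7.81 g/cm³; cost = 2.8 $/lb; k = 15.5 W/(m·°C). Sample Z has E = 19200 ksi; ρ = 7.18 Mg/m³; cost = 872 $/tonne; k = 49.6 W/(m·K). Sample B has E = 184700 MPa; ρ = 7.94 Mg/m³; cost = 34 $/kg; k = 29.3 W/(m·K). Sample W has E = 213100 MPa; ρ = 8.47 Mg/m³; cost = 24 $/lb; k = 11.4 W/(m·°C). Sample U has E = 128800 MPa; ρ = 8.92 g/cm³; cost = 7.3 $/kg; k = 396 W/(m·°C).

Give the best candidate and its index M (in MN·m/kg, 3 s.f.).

sample B, M = 23.3 MN·m/kg

Screen on constraints: cost ≤ 43 $/kg; k ≥ 22.4 W/(m·K). Survivors: sample Z, sample B, sample U.
Putting every candidate on a common basis:
  sample Z: E = 132.4 GPa, ρ = 7180 kg/m³
  sample B: E = 184.7 GPa, ρ = 7940 kg/m³
  sample U: E = 128.8 GPa, ρ = 8920 kg/m³
  sample B: M = 23.3 MN·m/kg
  sample Z: M = 18.4 MN·m/kg
  sample U: M = 14.4 MN·m/kg
Sample B has the largest M.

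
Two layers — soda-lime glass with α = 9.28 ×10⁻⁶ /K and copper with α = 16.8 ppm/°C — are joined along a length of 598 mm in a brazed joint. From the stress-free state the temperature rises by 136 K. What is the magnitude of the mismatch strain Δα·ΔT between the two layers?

Δα = |9.28 − 16.8|×10⁻⁶/K = 7.52×10⁻⁶/K.
Mismatch strain = Δα·ΔT = 7.52×10⁻⁶ × 136.0 = 1.02×10⁻³.

1.02×10⁻³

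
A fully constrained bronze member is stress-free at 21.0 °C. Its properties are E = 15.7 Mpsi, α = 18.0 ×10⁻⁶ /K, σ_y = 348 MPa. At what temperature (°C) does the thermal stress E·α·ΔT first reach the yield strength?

E = 15.7 Mpsi = 108.2 GPa.
E·α·ΔT = 348.0 MPa ⇒ ΔT = 348.0 / (108.2×10³ × 18.0×10⁻⁶) = 178.6 K.
T = 21.0 + 178.6 = 199.6 °C.

200 °C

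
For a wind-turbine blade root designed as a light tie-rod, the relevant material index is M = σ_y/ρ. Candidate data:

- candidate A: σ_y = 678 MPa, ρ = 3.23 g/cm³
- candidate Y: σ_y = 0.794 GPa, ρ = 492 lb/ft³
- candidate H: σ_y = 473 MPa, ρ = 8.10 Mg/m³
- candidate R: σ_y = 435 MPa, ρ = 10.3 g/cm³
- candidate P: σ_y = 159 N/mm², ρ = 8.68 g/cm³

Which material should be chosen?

Convert each candidate to consistent units, then evaluate M:
  candidate A: σ_y = 678.0 MPa, ρ = 3230 kg/m³
  candidate Y: σ_y = 794.0 MPa, ρ = 7881 kg/m³
  candidate H: σ_y = 473.0 MPa, ρ = 8100 kg/m³
  candidate R: σ_y = 435.0 MPa, ρ = 10300 kg/m³
  candidate P: σ_y = 159.0 MPa, ρ = 8680 kg/m³
  candidate A: M = 210 kN·m/kg
  candidate Y: M = 101 kN·m/kg
  candidate H: M = 58.4 kN·m/kg
  candidate R: M = 42.2 kN·m/kg
  candidate P: M = 18.3 kN·m/kg
Highest index: candidate A.

candidate A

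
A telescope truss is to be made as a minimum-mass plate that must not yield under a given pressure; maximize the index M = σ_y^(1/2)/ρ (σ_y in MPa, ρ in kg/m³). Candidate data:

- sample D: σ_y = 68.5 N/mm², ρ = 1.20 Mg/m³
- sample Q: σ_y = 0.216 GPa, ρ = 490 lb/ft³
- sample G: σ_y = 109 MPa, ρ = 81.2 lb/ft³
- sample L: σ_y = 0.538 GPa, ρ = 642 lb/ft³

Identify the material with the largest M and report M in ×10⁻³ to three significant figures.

sample G, M = 8.03×10⁻³

After converting to SI:
  sample D: σ_y = 68.50 MPa, ρ = 1200 kg/m³
  sample Q: σ_y = 216.0 MPa, ρ = 7849 kg/m³
  sample G: σ_y = 109.0 MPa, ρ = 1301 kg/m³
  sample L: σ_y = 538.0 MPa, ρ = 10280 kg/m³
  sample G: M = 8.03×10⁻³
  sample D: M = 6.90×10⁻³
  sample L: M = 2.26×10⁻³
  sample Q: M = 1.87×10⁻³
Sample G has the largest M.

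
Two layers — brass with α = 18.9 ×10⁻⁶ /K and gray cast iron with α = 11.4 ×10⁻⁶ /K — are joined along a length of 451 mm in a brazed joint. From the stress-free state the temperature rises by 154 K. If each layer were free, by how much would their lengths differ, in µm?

Δα = |18.9 − 11.4|×10⁻⁶/K = 7.50×10⁻⁶/K.
ΔL_mismatch = Δα·L·ΔT = 7.50×10⁻⁶ × 451.0 mm × 154.0 K = 521 µm.

521 µm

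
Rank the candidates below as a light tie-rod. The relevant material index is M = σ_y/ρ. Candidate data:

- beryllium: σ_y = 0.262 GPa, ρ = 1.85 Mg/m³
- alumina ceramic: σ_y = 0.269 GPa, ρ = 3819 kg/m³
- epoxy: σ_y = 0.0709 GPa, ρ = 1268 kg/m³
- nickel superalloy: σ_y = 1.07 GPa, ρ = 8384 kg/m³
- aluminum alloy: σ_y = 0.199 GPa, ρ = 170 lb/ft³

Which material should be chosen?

beryllium

In SI units:
  beryllium: σ_y = 262.0 MPa, ρ = 1850 kg/m³
  alumina ceramic: σ_y = 269.0 MPa, ρ = 3819 kg/m³
  epoxy: σ_y = 70.90 MPa, ρ = 1268 kg/m³
  nickel superalloy: σ_y = 1070 MPa, ρ = 8384 kg/m³
  aluminum alloy: σ_y = 199.0 MPa, ρ = 2723 kg/m³
  beryllium: M = 142 kN·m/kg
  nickel superalloy: M = 128 kN·m/kg
  aluminum alloy: M = 73.1 kN·m/kg
  alumina ceramic: M = 70.4 kN·m/kg
  epoxy: M = 55.9 kN·m/kg
The maximum is for beryllium.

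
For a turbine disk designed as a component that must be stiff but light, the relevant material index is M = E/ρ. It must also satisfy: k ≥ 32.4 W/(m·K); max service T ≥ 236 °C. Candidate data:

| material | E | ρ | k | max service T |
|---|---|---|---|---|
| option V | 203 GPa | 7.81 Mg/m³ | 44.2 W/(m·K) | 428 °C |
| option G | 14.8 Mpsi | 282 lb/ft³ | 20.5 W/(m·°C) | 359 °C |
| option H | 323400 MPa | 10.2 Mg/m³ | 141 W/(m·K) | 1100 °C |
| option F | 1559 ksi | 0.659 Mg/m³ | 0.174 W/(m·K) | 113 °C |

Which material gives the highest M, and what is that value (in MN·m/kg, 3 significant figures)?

option H, M = 31.7 MN·m/kg

Screen on constraints: k ≥ 32.4 W/(m·K); max service T ≥ 236 °C. Survivors: option V, option H.
Normalizing units and computing the index:
  option V: E = 203.0 GPa, ρ = 7810 kg/m³
  option H: E = 323.4 GPa, ρ = 10200 kg/m³
  option H: M = 31.7 MN·m/kg
  option V: M = 26.0 MN·m/kg
Highest index: option H.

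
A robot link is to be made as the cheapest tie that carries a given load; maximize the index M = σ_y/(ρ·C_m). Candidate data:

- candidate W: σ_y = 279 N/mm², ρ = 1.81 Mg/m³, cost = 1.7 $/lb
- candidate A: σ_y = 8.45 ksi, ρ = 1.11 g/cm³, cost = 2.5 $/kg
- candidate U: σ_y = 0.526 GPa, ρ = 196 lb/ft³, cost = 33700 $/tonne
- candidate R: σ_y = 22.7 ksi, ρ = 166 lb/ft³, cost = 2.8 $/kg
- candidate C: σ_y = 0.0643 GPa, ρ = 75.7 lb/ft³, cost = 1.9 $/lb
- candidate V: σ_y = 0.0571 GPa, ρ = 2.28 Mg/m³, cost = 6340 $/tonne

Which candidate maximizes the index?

Normalizing units and computing the index:
  candidate W: σ_y = 279.0 MPa, ρ = 1810 kg/m³, cost = 3.748 $/kg
  candidate A: σ_y = 58.26 MPa, ρ = 1110 kg/m³, cost = 2.500 $/kg
  candidate U: σ_y = 526.0 MPa, ρ = 3140 kg/m³, cost = 33.70 $/kg
  candidate R: σ_y = 156.5 MPa, ρ = 2659 kg/m³, cost = 2.800 $/kg
  candidate C: σ_y = 64.30 MPa, ρ = 1213 kg/m³, cost = 4.189 $/kg
  candidate V: σ_y = 57.10 MPa, ρ = 2280 kg/m³, cost = 6.340 $/kg
  candidate W: M = 41.1 kN·m per $
  candidate R: M = 21.0 kN·m per $
  candidate A: M = 21.0 kN·m per $
  candidate C: M = 12.7 kN·m per $
  candidate U: M = 4.97 kN·m per $
  candidate V: M = 3.95 kN·m per $
Candidate W ranks first.

candidate W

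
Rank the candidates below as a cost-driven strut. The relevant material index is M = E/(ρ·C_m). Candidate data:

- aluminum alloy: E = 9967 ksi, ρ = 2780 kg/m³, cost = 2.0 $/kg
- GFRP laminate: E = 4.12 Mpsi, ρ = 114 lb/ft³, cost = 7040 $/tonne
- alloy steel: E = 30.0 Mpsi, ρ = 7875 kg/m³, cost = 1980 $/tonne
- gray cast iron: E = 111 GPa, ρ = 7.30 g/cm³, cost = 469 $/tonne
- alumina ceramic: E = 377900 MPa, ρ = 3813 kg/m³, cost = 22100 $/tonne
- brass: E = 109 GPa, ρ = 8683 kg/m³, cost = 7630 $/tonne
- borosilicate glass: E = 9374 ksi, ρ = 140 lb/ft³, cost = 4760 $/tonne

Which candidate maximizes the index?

Convert each candidate to consistent units, then evaluate M:
  aluminum alloy: E = 68.72 GPa, ρ = 2780 kg/m³, cost = 2.000 $/kg
  GFRP laminate: E = 28.41 GPa, ρ = 1826 kg/m³, cost = 7.040 $/kg
  alloy steel: E = 206.8 GPa, ρ = 7875 kg/m³, cost = 1.980 $/kg
  gray cast iron: E = 111.0 GPa, ρ = 7300 kg/m³, cost = 0.4690 $/kg
  alumina ceramic: E = 377.9 GPa, ρ = 3813 kg/m³, cost = 22.10 $/kg
  brass: E = 109.0 GPa, ρ = 8683 kg/m³, cost = 7.630 $/kg
  borosilicate glass: E = 64.63 GPa, ρ = 2243 kg/m³, cost = 4.760 $/kg
  gray cast iron: M = 32.4 MN·m per $
  alloy steel: M = 13.3 MN·m per $
  aluminum alloy: M = 12.4 MN·m per $
  borosilicate glass: M = 6.05 MN·m per $
  alumina ceramic: M = 4.48 MN·m per $
  GFRP laminate: M = 2.21 MN·m per $
  brass: M = 1.65 MN·m per $
Gray cast iron ranks first.

gray cast iron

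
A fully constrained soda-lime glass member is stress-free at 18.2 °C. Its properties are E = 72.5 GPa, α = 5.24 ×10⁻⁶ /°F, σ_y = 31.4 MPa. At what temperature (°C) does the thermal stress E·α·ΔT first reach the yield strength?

64.1 °C

α = 5.24×10⁻⁶/°F × 9/5 = 9.43×10⁻⁶/K.
E·α·ΔT = 31.40 MPa ⇒ ΔT = 31.40 / (72.50×10³ × 9.43×10⁻⁶) = 45.92 K.
T = 18.2 + 45.92 = 64.12 °C.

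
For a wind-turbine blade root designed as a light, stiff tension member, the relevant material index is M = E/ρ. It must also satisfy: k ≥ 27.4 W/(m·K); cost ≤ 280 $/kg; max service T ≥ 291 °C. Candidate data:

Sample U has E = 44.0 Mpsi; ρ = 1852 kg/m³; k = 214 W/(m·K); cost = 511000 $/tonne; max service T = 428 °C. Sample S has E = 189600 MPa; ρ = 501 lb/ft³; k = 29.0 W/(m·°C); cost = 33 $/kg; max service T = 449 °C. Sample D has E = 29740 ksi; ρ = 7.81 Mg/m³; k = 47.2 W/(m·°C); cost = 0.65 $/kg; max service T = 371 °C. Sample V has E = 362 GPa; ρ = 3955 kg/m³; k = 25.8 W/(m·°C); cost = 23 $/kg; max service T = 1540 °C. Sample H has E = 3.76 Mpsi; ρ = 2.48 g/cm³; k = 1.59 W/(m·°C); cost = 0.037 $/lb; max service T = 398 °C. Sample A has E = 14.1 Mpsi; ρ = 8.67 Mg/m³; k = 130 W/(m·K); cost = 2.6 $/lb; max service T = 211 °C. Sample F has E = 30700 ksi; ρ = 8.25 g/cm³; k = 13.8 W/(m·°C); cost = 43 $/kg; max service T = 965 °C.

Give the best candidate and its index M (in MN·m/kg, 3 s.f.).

Screen on constraints: k ≥ 27.4 W/(m·K); cost ≤ 280 $/kg; max service T ≥ 291 °C. Survivors: sample S, sample D.
Normalizing units and computing the index:
  sample S: E = 189.6 GPa, ρ = 8025 kg/m³
  sample D: E = 205.1 GPa, ρ = 7810 kg/m³
  sample D: M = 26.3 MN·m/kg
  sample S: M = 23.6 MN·m/kg
Sample D has the largest M.

sample D, M = 26.3 MN·m/kg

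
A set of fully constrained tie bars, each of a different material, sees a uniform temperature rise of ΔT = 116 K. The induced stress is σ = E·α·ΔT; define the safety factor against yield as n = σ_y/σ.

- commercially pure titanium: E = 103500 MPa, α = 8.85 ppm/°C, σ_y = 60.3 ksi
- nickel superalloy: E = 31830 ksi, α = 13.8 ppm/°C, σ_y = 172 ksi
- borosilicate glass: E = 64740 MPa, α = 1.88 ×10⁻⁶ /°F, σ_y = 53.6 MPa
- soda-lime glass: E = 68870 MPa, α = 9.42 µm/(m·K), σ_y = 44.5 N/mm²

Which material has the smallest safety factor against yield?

With everything in SI (GPa, ×10⁻⁶/K, MPa):
  commercially pure titanium: E = 103.5, α = 8.85, σ_y = 415.8 → σ = 106 MPa, n = 3.91
  nickel superalloy: E = 219.5, α = 13.8, σ_y = 1186 → σ = 351 MPa, n = 3.38
  borosilicate glass: E = 64.74, α = 3.38, σ_y = 53.60 → σ = 25.4 MPa, n = 2.11
  soda-lime glass: E = 68.87, α = 9.42, σ_y = 44.50 → σ = 75.3 MPa, n = 0.591
Soda-lime glass has the lowest safety factor, n = 0.591.

soda-lime glass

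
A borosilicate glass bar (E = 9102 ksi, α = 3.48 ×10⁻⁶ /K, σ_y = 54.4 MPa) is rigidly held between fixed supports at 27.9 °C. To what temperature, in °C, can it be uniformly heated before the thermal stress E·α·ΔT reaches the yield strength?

277 °C

E = 9102 ksi = 62.76 GPa.
E·α·ΔT = 54.40 MPa ⇒ ΔT = 54.40 / (62.76×10³ × 3.48×10⁻⁶) = 249.1 K.
T = 27.9 + 249.1 = 277.0 °C.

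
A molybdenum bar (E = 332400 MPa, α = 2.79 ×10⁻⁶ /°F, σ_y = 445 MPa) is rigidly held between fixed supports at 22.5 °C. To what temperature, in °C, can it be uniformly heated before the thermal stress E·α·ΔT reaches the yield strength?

E = 332400 MPa = 332.4 GPa.
α = 2.79×10⁻⁶/°F × 9/5 = 5.02×10⁻⁶/K.
E·α·ΔT = 445.0 MPa ⇒ ΔT = 445.0 / (332.4×10³ × 5.02×10⁻⁶) = 266.6 K.
T = 22.5 + 266.6 = 289.1 °C.

289 °C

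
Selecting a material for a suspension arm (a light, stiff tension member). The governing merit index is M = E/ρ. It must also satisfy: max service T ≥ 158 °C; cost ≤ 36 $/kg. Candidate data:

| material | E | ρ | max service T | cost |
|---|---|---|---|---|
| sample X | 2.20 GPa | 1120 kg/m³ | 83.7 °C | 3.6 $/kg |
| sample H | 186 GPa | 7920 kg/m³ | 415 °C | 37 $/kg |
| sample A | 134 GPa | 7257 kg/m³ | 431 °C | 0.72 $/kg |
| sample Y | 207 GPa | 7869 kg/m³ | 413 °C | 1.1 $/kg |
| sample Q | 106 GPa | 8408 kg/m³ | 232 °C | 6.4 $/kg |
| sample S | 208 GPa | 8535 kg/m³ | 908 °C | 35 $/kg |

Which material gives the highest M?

sample Y

Screen on constraints: max service T ≥ 158 °C; cost ≤ 36 $/kg. Survivors: sample A, sample Y, sample Q, sample S.
Per-candidate index values:
  sample Y: M = 26.3 MN·m/kg
  sample S: M = 24.4 MN·m/kg
  sample A: M = 18.5 MN·m/kg
  sample Q: M = 12.6 MN·m/kg
Highest index: sample Y.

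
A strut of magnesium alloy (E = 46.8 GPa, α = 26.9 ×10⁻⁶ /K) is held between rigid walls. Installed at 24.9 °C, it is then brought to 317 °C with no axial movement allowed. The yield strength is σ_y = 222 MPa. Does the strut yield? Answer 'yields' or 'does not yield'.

ΔT = 292.1 K. Constrained thermal stress σ = E·α·ΔT = 46.80×10³ MPa × 26.9×10⁻⁶ × 292.1 = 368 MPa (compressive).
Compare to σ_y = 222 MPa: σ ≥ σ_y, so it yields.

yields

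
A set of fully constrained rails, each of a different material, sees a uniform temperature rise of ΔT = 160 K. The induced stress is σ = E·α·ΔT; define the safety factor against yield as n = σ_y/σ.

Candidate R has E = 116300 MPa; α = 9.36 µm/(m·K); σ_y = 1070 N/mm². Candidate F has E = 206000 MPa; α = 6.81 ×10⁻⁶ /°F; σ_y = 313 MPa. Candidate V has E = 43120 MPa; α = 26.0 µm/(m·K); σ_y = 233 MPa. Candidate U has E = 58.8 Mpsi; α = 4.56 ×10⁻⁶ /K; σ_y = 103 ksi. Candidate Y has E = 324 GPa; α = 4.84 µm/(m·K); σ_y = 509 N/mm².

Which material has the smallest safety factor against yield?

In consistent units (E in GPa, α in ×10⁻⁶/K, σ_y in MPa):
  candidate R: E = 116.3, α = 9.36, σ_y = 1070 → σ = 174 MPa, n = 6.14
  candidate F: E = 206.0, α = 12.3, σ_y = 313.0 → σ = 404 MPa, n = 0.775
  candidate V: E = 43.12, α = 26.0, σ_y = 233.0 → σ = 179 MPa, n = 1.30
  candidate U: E = 405.4, α = 4.56, σ_y = 710.2 → σ = 296 MPa, n = 2.40
  candidate Y: E = 324.0, α = 4.84, σ_y = 509.0 → σ = 251 MPa, n = 2.03
Candidate F has the lowest safety factor, n = 0.775.

candidate F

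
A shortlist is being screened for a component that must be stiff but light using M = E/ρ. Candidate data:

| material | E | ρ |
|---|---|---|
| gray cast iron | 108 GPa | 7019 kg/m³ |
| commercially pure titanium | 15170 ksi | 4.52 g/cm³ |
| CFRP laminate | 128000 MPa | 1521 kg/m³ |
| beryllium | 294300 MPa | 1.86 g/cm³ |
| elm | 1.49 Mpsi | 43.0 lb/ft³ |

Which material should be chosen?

After converting to SI:
  gray cast iron: E = 108.0 GPa, ρ = 7019 kg/m³
  commercially pure titanium: E = 104.6 GPa, ρ = 4520 kg/m³
  CFRP laminate: E = 128.0 GPa, ρ = 1521 kg/m³
  beryllium: E = 294.3 GPa, ρ = 1860 kg/m³
  elm: E = 10.27 GPa, ρ = 688.8 kg/m³
  beryllium: M = 158 MN·m/kg
  CFRP laminate: M = 84.2 MN·m/kg
  commercially pure titanium: M = 23.1 MN·m/kg
  gray cast iron: M = 15.4 MN·m/kg
  elm: M = 14.9 MN·m/kg
Beryllium ranks first.

beryllium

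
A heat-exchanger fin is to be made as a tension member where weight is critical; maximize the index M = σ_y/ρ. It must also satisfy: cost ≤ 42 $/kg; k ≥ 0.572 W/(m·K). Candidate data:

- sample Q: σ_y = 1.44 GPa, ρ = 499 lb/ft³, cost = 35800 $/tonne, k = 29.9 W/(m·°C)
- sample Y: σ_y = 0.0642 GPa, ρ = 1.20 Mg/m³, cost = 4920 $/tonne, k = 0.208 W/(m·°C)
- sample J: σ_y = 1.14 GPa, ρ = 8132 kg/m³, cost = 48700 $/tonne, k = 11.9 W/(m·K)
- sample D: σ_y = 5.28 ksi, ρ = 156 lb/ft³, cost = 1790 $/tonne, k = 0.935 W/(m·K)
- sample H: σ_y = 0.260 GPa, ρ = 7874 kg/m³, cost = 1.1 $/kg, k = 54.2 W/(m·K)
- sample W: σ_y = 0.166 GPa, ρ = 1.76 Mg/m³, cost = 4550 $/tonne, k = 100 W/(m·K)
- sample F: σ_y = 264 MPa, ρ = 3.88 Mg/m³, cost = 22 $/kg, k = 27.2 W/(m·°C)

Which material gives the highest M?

sample Q

Screen on constraints: cost ≤ 42 $/kg; k ≥ 0.572 W/(m·K). Survivors: sample Q, sample D, sample H, sample W, sample F.
Convert each candidate to consistent units, then evaluate M:
  sample Q: σ_y = 1440 MPa, ρ = 7993 kg/m³
  sample D: σ_y = 36.40 MPa, ρ = 2499 kg/m³
  sample H: σ_y = 260.0 MPa, ρ = 7874 kg/m³
  sample W: σ_y = 166.0 MPa, ρ = 1760 kg/m³
  sample F: σ_y = 264.0 MPa, ρ = 3880 kg/m³
  sample Q: M = 180 kN·m/kg
  sample W: M = 94.3 kN·m/kg
  sample F: M = 68.0 kN·m/kg
  sample H: M = 33.0 kN·m/kg
  sample D: M = 14.6 kN·m/kg
The maximum is for sample Q.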